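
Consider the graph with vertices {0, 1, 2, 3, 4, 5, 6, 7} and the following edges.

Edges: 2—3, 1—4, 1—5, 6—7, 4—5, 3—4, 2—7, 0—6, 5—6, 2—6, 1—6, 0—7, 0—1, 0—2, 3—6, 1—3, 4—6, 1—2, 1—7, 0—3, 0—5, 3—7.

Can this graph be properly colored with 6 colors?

Yes

The chromatic number is 6. 0, 1, 2, 3, 6, 7 are mutually adjacent (a clique of size 6), so at least 6 colors are needed.
6 colors suffice: color a → {1}; color b → {6}; color c → {0, 4}; color d → {3, 5}; color e → {7}; color f → {2}.
That is already a proper 6-coloring.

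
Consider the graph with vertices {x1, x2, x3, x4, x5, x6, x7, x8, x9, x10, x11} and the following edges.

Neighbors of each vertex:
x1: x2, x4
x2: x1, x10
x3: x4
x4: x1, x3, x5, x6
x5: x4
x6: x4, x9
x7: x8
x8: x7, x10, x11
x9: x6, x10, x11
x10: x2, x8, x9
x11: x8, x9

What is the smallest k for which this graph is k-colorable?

2

x8 and x10 are adjacent, so at least 2 colors are needed.
2 colors suffice: color 1 → {x2, x4, x8, x9}; color 2 → {x1, x3, x5, x6, x7, x10, x11}. Every edge joins two different colors.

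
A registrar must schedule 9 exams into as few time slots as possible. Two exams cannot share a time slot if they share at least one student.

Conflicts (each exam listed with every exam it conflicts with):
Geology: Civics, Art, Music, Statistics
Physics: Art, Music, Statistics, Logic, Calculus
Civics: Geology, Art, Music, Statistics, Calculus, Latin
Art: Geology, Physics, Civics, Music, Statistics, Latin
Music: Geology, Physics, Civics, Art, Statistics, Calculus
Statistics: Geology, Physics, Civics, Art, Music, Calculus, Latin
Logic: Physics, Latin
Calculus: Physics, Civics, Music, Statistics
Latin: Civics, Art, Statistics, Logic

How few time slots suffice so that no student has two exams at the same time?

5

Geology, Civics, Art, Music, Statistics all conflict with each other, so at least 5 time slots are needed.
5 time slots suffice: Geology=5, Physics=4, Civics=4, Art=3, Music=2, Statistics=1, Logic=1, Calculus=3, Latin=2. No two conflicting exams share a time slot.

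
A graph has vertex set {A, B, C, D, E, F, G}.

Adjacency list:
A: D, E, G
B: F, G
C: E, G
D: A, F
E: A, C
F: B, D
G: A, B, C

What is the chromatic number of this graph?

3

The cycle D-A-G-B-F-D has odd length 5, so it cannot be 2-colored; at least 3 colors are needed.
3 colors suffice: color 1 → {A, C, F}; color 2 → {D, E, G}; color 3 → {B}. No two adjacent vertices share a color.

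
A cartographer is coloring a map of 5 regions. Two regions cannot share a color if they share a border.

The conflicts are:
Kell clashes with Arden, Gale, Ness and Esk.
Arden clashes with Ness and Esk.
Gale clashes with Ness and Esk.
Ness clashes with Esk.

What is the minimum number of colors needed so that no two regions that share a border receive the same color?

Kell, Gale, Ness, Esk pairwise conflict, so at least 4 colors are needed.
4 colors suffice: color 1 → {Ness}; color 2 → {Esk}; color 3 → {Kell}; color 4 → {Arden, Gale}. No two conflicting regions share a color.

4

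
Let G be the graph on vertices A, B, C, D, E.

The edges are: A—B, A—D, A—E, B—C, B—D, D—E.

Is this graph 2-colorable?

No

A, D, E are pairwise adjacent, so at least 3 colors are needed.
So 2 colors are not enough.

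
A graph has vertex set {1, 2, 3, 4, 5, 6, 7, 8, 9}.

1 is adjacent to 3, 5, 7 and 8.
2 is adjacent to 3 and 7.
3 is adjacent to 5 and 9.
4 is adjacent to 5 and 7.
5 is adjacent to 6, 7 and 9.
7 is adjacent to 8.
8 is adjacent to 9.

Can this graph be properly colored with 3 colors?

The chromatic number is 3. 4, 5, 7 form a triangle, so at least 3 colors are needed.
3 colors suffice: color a → {2, 5, 8}; color b → {3, 6, 7}; color c → {1, 4, 9}.
That is already a proper 3-coloring.

Yes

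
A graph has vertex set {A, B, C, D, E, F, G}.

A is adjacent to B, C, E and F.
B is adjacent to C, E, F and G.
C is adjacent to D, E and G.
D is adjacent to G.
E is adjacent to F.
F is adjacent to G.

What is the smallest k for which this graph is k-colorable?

A, B, C, E are mutually adjacent (a clique of size 4), so at least 4 colors are needed.
4 colors suffice: color 1 → {C, F}; color 2 → {B, D}; color 3 → {E, G}; color 4 → {A}. No two adjacent vertices share a color.

4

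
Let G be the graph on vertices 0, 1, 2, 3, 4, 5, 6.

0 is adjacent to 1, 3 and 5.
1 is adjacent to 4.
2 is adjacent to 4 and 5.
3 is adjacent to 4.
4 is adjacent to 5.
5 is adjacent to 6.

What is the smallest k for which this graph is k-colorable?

3

2, 4, 5 are mutually adjacent, so at least 3 colors are needed.
3 colors suffice: 0=a, 1=b, 2=c, 3=b, 4=a, 5=b, 6=a. No two adjacent vertices share a color.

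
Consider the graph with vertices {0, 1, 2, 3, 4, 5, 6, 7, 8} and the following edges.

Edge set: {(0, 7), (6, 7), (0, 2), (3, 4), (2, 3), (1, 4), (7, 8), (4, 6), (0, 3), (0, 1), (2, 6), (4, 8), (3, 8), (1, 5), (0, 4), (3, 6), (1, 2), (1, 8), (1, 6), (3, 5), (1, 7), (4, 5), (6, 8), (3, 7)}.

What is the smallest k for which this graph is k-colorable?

4

1, 6, 7, 8 are pairwise adjacent (a clique of size 4), so at least 4 colors are needed.
4 colors suffice: 0=b, 1=a, 2=c, 3=a, 4=c, 5=b, 6=b, 7=c, 8=d. No two adjacent vertices share a color.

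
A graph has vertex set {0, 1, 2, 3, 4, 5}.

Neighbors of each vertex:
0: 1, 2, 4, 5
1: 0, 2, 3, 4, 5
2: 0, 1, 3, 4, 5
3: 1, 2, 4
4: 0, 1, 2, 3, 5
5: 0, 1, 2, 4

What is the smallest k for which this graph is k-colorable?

5

0, 1, 2, 4, 5 form a clique, so at least 5 colors are needed.
5 colors suffice: 0=d, 1=a, 2=c, 3=d, 4=b, 5=e. Every edge joins two different colors.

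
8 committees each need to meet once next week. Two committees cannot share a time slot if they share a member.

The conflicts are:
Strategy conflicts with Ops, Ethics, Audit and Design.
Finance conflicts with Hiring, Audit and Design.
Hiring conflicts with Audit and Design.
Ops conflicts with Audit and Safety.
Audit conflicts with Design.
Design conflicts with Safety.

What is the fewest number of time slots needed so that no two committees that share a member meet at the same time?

4

Finance, Hiring, Audit, Design are mutually in conflict, so at least 4 time slots are needed.
A valid assignment using 4 time slots: Strategy=3, Finance=3, Hiring=4, Ops=2, Ethics=1, Audit=1, Design=2, Safety=1. Each listed conflict is separated.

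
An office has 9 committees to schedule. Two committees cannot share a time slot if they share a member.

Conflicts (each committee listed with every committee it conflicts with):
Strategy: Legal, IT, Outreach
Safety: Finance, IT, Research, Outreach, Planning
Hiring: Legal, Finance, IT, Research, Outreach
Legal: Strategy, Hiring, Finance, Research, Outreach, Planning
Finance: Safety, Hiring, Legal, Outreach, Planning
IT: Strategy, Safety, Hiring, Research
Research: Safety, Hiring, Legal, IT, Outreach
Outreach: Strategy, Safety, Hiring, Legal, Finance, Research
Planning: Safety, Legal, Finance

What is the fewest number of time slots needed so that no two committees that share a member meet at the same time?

Hiring, Legal, Research, Outreach all conflict with each other, so at least 4 time slots are needed.
Using 4 time slots: Strategy=3, Safety=1, Hiring=4, Legal=1, Finance=3, IT=2, Research=3, Outreach=2, Planning=2. No two conflicting committees share a time slot.

4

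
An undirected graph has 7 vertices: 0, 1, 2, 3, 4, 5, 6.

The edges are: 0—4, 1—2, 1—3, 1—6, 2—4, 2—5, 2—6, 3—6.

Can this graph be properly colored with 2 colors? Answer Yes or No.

No

1, 3, 6 are pairwise adjacent, so at least 3 colors are needed.
So 2 colors are not enough.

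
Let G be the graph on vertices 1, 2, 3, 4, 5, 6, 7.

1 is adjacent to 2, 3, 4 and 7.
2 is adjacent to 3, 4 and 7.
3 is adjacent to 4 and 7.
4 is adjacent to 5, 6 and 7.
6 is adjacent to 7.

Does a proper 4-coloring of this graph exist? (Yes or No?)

No

1, 2, 3, 4, 7 are pairwise adjacent (a clique of size 5), so at least 5 colors are needed.
So 4 colors are not enough.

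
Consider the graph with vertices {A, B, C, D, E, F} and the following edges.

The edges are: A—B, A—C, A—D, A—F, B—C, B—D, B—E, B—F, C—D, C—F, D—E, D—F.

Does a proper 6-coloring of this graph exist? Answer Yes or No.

The chromatic number is 5. A, B, C, D, F are mutually adjacent (a clique of size 5), so at least 5 colors are needed.
5 colors suffice: color 1 → {D}; color 2 → {B}; color 3 → {A, E}; color 4 → {F}; color 5 → {C}.
Since 6 ≥ 5, a proper 6-coloring certainly exists.

Yes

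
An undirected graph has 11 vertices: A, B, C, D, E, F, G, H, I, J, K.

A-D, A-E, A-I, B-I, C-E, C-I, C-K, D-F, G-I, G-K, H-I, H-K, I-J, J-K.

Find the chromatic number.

A and I are adjacent, so at least 2 colors are needed.
2 colors suffice: color red → {D, E, I, K}; color blue → {A, B, C, F, G, H, J}. Each edge has distinct colors on its endpoints.

2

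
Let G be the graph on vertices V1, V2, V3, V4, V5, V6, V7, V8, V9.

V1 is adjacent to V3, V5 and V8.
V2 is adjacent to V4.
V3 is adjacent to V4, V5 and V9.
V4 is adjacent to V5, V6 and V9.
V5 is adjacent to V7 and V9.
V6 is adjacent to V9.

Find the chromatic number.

V3, V4, V5, V9 form a clique, so at least 4 colors are needed.
4 colors suffice: color 1 → {V1, V4, V7}; color 2 → {V2, V5, V6, V8}; color 3 → {V9}; color 4 → {V3}. Each edge has distinct colors on its endpoints.

4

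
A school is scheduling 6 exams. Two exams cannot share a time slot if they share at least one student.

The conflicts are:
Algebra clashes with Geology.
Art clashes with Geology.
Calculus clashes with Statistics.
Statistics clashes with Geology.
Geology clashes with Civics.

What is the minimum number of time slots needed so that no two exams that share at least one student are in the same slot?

2

Geology and Civics conflict, so at least 2 time slots are needed.
2 time slots suffice: time slot 1 → {Calculus, Geology}; time slot 2 → {Algebra, Art, Statistics, Civics}. Every pair that conflicts lands in different time slots.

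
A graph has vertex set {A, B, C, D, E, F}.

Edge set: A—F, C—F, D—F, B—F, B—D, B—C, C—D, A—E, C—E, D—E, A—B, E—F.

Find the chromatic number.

4

C, D, E, F are pairwise adjacent (a clique of size 4), so at least 4 colors are needed.
4 colors suffice: A=3, B=2, C=4, D=3, E=2, F=1. Each edge has distinct colors on its endpoints.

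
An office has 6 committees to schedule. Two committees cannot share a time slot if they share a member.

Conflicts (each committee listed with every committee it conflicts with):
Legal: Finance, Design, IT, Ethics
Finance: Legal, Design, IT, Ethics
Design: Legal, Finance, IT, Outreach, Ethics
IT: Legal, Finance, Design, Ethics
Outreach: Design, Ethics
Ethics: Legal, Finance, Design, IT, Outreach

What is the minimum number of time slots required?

Legal, Finance, Design, IT, Ethics pairwise conflict, so at least 5 time slots are needed.
5 time slots suffice: Legal=5, Finance=4, Design=1, IT=3, Outreach=3, Ethics=2. Every pair that conflicts lands in different time slots.

5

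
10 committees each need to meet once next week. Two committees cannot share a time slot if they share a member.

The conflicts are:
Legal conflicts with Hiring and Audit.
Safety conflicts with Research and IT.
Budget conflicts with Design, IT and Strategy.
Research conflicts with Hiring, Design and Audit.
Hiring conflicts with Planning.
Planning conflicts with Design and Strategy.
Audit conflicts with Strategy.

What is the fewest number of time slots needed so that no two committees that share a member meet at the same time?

3

The cycle Planning-Strategy-Audit-Research-Design-Planning has odd length 5, so it cannot be 2-colored; at least 3 time slots are needed.
3 time slots suffice: time slot 1 → {Legal, Budget, Research, Planning}; time slot 2 → {Safety, Hiring, Design, Audit}; time slot 3 → {IT, Strategy}. No two conflicting committees share a time slot.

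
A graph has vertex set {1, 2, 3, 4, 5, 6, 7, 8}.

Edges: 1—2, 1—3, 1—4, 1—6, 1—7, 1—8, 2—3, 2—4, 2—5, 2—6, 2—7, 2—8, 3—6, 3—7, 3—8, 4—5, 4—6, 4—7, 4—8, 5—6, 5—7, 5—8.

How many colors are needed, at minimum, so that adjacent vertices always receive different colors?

4

2, 4, 5, 8 form a clique, so at least 4 colors are needed.
One proper 4-coloring: 1=c, 2=a, 3=b, 4=b, 5=c, 6=d, 7=d, 8=d. Every edge joins two different colors.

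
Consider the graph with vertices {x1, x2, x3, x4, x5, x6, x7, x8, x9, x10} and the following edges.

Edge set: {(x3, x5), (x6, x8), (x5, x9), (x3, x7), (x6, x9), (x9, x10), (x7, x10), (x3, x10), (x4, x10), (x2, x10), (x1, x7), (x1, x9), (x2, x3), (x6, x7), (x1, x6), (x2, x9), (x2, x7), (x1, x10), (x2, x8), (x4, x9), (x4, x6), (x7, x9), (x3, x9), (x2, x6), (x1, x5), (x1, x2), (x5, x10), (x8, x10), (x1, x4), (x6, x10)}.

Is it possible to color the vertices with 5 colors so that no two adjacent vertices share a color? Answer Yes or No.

x1, x2, x6, x7, x9, x10 are mutually adjacent (a clique of size 6), so at least 6 colors are needed.
So 5 colors are not enough.

No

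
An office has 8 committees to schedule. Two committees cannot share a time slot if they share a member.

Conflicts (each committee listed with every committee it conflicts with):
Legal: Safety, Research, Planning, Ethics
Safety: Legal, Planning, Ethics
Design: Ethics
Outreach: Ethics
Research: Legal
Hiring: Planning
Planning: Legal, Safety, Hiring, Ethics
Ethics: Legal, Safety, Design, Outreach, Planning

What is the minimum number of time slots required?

Legal, Safety, Planning, Ethics are mutually in conflict, so at least 4 time slots are needed.
4 time slots suffice: time slot 1 → {Research, Hiring, Ethics}; time slot 2 → {Design, Outreach, Planning}; time slot 3 → {Legal}; time slot 4 → {Safety}. Each listed conflict is separated.

4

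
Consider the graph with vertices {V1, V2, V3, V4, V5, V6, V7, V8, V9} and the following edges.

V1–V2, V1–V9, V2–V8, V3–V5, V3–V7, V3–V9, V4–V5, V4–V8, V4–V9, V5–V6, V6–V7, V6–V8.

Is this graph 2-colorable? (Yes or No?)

No

The cycle V2-V1-V9-V4-V8-V2 has odd length 5, so it cannot be 2-colored; at least 3 colors are needed.
So 2 colors are not enough.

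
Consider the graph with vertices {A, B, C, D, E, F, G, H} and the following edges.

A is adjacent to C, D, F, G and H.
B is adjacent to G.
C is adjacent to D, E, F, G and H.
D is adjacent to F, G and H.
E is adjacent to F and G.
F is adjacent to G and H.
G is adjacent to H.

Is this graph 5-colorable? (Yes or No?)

No

A, C, D, F, G, H are mutually adjacent (a clique of size 6), so at least 6 colors are needed.
So 5 colors are not enough.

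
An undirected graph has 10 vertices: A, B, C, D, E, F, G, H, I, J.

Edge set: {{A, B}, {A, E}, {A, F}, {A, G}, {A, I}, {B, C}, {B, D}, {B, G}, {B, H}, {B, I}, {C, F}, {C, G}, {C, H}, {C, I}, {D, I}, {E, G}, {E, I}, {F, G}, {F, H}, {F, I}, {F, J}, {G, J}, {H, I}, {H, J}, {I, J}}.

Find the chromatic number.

B, C, H, I form a clique, so at least 4 colors are needed.
One proper 4-coloring: A=3, B=2, C=3, D=3, E=2, F=2, G=1, H=4, I=1, J=3. Every edge joins two different colors.

4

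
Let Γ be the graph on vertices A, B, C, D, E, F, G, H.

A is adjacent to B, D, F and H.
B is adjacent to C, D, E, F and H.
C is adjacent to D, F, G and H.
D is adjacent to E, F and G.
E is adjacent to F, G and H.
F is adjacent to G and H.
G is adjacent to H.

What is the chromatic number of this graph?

4

B, E, F, H are pairwise adjacent (a clique of size 4), so at least 4 colors are needed.
4 colors suffice: color 1 → {F}; color 2 → {D, H}; color 3 → {B, G}; color 4 → {A, C, E}. Each edge has distinct colors on its endpoints.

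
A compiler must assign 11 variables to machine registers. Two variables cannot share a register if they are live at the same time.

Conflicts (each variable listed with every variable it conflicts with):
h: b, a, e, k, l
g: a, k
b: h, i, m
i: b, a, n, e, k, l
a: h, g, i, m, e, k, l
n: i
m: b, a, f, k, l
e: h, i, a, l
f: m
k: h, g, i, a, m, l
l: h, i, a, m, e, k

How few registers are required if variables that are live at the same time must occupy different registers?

4

a, m, k, l pairwise conflict, so at least 4 registers are needed.
Using 4 registers: h=4, g=2, b=1, i=4, a=1, n=1, m=4, e=3, f=1, k=3, l=2. Every pair that conflicts lands in different registers.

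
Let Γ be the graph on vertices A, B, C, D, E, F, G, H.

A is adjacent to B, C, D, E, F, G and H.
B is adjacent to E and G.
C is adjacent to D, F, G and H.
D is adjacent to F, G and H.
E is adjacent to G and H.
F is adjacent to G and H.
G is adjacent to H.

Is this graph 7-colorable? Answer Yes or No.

The chromatic number is 6. A, C, D, F, G, H are mutually adjacent (a clique of size 6), so at least 6 colors are needed.
6 colors suffice: color 1 → {A}; color 2 → {G}; color 3 → {B, H}; color 4 → {C, E}; color 5 → {F}; color 6 → {D}.
Since 7 ≥ 6, a proper 7-coloring certainly exists.

Yes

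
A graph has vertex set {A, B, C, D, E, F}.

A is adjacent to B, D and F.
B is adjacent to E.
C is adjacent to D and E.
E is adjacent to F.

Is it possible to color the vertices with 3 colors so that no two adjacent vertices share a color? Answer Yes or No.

Yes

The chromatic number is 3. The cycle E-C-D-A-B-E has odd length 5, so it cannot be 2-colored; at least 3 colors are needed.
A valid assignment using 3 colors: A=1, B=2, C=3, D=2, E=1, F=2.
That is already a proper 3-coloring.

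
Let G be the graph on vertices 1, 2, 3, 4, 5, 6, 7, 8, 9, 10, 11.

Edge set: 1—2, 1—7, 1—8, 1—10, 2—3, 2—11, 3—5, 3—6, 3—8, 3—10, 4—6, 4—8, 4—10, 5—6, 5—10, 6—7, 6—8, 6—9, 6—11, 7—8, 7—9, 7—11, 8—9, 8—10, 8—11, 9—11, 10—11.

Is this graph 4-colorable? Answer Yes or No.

6, 7, 8, 9, 11 form a clique, so at least 5 colors are needed.
So 4 colors are not enough.

No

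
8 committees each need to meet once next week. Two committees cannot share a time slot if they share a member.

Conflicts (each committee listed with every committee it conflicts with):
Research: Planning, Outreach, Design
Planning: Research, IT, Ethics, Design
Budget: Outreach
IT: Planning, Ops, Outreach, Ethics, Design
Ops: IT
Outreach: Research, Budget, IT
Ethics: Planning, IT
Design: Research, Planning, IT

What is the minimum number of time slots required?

Research, Planning, Design are mutually in conflict, so at least 3 time slots are needed.
3 time slots suffice: time slot 1 → {Research, Budget, IT}; time slot 2 → {Planning, Ops, Outreach}; time slot 3 → {Ethics, Design}. No two conflicting committees share a time slot.

3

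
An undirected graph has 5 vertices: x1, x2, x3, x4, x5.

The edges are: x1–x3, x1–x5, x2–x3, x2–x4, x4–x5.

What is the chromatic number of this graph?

The cycle x4-x2-x3-x1-x5-x4 has odd length 5, so it cannot be 2-colored; at least 3 colors are needed.
3 colors suffice: color 1 → {x3, x4}; color 2 → {x1, x2}; color 3 → {x5}. No two adjacent vertices share a color.

3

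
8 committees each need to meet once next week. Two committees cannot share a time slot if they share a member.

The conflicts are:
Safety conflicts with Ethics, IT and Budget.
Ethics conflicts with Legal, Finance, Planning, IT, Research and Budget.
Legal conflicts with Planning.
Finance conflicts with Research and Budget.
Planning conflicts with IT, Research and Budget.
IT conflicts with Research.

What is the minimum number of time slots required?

4

Ethics, Planning, IT, Research all conflict with each other, so at least 4 time slots are needed.
4 time slots suffice: time slot 1 → {Ethics}; time slot 2 → {Safety, Finance, Planning}; time slot 3 → {Legal, IT, Budget}; time slot 4 → {Research}. No two conflicting committees share a time slot.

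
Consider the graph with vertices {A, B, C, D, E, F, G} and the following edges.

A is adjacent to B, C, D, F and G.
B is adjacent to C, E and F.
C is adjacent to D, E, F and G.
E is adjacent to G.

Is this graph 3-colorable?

A, B, C, F are pairwise adjacent (a clique of size 4), so at least 4 colors are needed.
So 3 colors are not enough.

No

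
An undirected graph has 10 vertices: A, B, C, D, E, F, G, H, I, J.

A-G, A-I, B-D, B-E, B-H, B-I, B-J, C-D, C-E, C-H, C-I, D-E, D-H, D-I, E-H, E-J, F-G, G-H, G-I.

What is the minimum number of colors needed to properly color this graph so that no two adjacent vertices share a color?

C, D, E, H are pairwise adjacent (a clique of size 4), so at least 4 colors are needed.
4 colors suffice: color 1 → {F, H, I, J}; color 2 → {B, C, G}; color 3 → {A, D}; color 4 → {E}. Each edge has distinct colors on its endpoints.

4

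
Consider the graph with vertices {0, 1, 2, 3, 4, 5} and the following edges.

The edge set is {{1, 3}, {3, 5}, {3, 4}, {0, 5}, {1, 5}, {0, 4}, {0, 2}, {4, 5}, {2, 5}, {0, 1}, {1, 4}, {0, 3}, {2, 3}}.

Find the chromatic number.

5

0, 1, 3, 4, 5 are pairwise adjacent (a clique of size 5), so at least 5 colors are needed.
5 colors suffice: color a → {3}; color b → {5}; color c → {0}; color d → {2, 4}; color e → {1}. Each edge has distinct colors on its endpoints.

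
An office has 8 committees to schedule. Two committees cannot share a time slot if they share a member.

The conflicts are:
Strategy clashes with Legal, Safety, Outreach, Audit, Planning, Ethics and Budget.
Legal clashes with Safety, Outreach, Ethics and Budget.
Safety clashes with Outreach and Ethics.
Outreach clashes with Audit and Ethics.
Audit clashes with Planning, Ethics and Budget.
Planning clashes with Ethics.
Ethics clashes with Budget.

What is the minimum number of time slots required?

5

Strategy, Legal, Safety, Outreach, Ethics all conflict with each other, so at least 5 time slots are needed.
5 time slots suffice: time slot 1 → {Ethics}; time slot 2 → {Strategy}; time slot 3 → {Legal, Audit}; time slot 4 → {Outreach, Planning, Budget}; time slot 5 → {Safety}. Each listed conflict is separated.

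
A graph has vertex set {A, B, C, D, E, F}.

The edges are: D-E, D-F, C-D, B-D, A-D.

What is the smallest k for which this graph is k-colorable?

2

D and F are adjacent, so at least 2 colors are needed.
One proper 2-coloring: A=2, B=2, C=2, D=1, E=2, F=2. Each edge has distinct colors on its endpoints.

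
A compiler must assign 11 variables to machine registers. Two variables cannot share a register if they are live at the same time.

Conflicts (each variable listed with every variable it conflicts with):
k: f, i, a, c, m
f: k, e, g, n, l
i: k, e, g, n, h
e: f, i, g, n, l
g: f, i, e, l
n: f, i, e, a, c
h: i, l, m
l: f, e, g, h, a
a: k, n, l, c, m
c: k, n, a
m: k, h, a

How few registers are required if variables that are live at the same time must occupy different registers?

4

f, e, g, l pairwise conflict, so at least 4 registers are needed.
4 registers suffice: register 1 → {k, e, h}; register 2 → {f, i, a}; register 3 → {n, l, m}; register 4 → {g, c}. No two conflicting variables share a register.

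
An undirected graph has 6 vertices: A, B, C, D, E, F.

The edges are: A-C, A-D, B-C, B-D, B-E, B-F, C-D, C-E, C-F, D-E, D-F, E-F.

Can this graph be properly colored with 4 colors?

No

B, C, D, E, F are mutually adjacent (a clique of size 5), so at least 5 colors are needed.
So 4 colors are not enough.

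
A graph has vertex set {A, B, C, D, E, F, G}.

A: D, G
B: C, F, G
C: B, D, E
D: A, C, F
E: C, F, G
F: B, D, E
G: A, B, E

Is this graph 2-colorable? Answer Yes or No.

The cycle B-G-A-D-F-B has odd length 5, so it cannot be 2-colored; at least 3 colors are needed.
So 2 colors are not enough.

No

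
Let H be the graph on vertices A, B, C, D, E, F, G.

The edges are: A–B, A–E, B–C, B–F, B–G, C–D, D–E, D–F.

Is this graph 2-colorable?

The cycle A-B-C-D-E-A has odd length 5, so it cannot be 2-colored; at least 3 colors are needed.
So 2 colors are not enough.

No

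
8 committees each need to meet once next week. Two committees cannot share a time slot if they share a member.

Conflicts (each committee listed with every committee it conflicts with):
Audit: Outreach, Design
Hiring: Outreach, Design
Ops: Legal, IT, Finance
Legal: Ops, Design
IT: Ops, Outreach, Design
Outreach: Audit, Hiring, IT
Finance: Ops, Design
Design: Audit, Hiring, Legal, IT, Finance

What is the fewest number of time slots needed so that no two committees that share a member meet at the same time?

Audit and Design conflict, so at least 2 time slots are needed.
2 time slots suffice: time slot 1 → {Ops, Outreach, Design}; time slot 2 → {Audit, Hiring, Legal, IT, Finance}. No two conflicting committees share a time slot.

2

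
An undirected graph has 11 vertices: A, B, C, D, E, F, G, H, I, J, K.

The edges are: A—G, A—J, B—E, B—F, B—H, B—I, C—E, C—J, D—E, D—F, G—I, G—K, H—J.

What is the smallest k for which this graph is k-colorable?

3

The cycle B-H-J-C-E-B has odd length 5, so it cannot be 2-colored; at least 3 colors are needed.
3 colors suffice: color 1 → {B, D, G, J}; color 2 → {A, E, F, H, I, K}; color 3 → {C}. No two adjacent vertices share a color.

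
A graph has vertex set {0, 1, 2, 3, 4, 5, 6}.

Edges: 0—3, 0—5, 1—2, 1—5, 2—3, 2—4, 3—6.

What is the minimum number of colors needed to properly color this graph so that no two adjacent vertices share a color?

3

The cycle 1-5-0-3-2-1 has odd length 5, so it cannot be 2-colored; at least 3 colors are needed.
3 colors suffice: color red → {0, 2, 6}; color blue → {1, 3, 4}; color green → {5}. No two adjacent vertices share a color.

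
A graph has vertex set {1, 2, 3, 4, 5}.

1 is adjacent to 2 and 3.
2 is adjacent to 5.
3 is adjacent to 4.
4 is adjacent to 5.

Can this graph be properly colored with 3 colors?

The chromatic number is 3. The cycle 5-2-1-3-4-5 has odd length 5, so it cannot be 2-colored; at least 3 colors are needed.
One proper 3-coloring: 1=red, 2=blue, 3=blue, 4=red, 5=green.
That is already a proper 3-coloring.

Yes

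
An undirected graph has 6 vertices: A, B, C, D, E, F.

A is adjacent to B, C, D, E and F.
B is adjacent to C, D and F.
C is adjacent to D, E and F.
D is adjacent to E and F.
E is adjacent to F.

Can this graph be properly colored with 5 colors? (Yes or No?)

The chromatic number is 5. A, B, C, D, F form a clique, so at least 5 colors are needed.
5 colors suffice: color red → {C}; color blue → {F}; color green → {A}; color yellow → {D}; color purple → {B, E}.
That is already a proper 5-coloring.

Yes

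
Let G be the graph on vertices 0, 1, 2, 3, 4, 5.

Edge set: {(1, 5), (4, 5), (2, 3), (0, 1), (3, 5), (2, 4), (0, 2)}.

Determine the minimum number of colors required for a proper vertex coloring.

The cycle 1-5-3-2-0-1 has odd length 5, so it cannot be 2-colored; at least 3 colors are needed.
3 colors suffice: color a → {2, 5}; color b → {0, 3, 4}; color c → {1}. Each edge has distinct colors on its endpoints.

3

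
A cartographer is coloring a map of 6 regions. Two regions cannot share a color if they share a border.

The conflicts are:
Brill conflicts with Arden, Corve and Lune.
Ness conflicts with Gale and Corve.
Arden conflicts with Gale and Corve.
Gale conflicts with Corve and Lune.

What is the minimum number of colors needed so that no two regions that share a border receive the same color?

Arden, Gale, Corve are mutually in conflict, so at least 3 colors are needed.
One proper 3-coloring: Brill=1, Ness=3, Arden=3, Gale=1, Corve=2, Lune=2. No two conflicting regions share a color.

3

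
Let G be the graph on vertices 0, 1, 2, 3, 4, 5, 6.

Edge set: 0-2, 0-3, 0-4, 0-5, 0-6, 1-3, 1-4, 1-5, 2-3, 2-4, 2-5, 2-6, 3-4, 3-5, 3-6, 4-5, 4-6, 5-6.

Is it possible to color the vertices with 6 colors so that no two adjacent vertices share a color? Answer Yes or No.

The chromatic number is 6. 0, 2, 3, 4, 5, 6 form a clique, so at least 6 colors are needed.
One proper 6-coloring: 0=e, 1=d, 2=d, 3=a, 4=c, 5=b, 6=f.
That is already a proper 6-coloring.

Yes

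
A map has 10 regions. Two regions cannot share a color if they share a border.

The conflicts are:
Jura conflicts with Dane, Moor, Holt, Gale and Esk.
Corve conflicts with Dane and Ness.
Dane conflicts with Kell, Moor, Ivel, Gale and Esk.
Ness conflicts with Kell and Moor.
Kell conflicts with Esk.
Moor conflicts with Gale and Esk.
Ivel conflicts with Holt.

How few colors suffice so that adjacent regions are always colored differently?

4

Jura, Dane, Moor, Gale all conflict with each other, so at least 4 colors are needed.
One proper 4-coloring: Jura=2, Corve=2, Dane=1, Ness=1, Kell=2, Moor=3, Ivel=2, Holt=1, Gale=4, Esk=4. No two conflicting regions share a color.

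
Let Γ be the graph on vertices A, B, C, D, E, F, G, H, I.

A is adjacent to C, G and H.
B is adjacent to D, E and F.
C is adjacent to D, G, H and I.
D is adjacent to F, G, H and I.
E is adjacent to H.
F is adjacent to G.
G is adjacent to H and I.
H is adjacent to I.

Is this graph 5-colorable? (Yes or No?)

Yes

The chromatic number is 5. C, D, G, H, I form a clique, so at least 5 colors are needed.
5 colors suffice: color 1 → {B, G}; color 2 → {F, H}; color 3 → {A, D, E}; color 4 → {C}; color 5 → {I}.
That is already a proper 5-coloring.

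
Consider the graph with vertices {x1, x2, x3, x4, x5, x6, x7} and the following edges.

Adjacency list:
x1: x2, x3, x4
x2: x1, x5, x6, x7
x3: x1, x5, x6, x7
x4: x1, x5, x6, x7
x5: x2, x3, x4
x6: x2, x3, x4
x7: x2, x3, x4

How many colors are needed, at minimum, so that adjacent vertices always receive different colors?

x2 and x6 are adjacent, so at least 2 colors are needed.
2 colors suffice: color 1 → {x2, x3, x4}; color 2 → {x1, x5, x6, x7}. No two adjacent vertices share a color.

2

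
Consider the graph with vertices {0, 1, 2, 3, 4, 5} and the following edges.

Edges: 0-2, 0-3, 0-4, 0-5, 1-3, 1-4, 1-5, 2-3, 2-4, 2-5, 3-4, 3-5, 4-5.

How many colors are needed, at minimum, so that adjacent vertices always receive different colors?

0, 2, 3, 4, 5 form a clique, so at least 5 colors are needed.
A valid assignment using 5 colors: 0=purple, 1=yellow, 2=yellow, 3=red, 4=blue, 5=green. Each edge has distinct colors on its endpoints.

5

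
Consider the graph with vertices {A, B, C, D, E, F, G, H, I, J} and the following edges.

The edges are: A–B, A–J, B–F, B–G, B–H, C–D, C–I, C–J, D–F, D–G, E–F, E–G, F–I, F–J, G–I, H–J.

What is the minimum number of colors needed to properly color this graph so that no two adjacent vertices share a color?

2

B and H are adjacent, so at least 2 colors are needed.
2 colors suffice: color 1 → {A, C, F, G, H}; color 2 → {B, D, E, I, J}. Every edge joins two different colors.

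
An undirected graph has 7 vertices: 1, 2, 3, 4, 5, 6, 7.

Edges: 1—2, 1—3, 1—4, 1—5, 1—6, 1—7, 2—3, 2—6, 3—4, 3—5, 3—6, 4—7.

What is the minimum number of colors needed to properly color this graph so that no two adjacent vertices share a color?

4

1, 2, 3, 6 form a clique, so at least 4 colors are needed.
A valid assignment using 4 colors: 1=a, 2=c, 3=b, 4=c, 5=c, 6=d, 7=b. Each edge has distinct colors on its endpoints.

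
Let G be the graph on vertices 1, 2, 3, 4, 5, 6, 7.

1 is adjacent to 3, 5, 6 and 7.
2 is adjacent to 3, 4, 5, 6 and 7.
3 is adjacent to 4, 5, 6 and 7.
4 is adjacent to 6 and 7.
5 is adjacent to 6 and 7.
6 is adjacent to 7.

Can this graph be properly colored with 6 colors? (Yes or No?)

The chromatic number is 5. 2, 3, 5, 6, 7 are pairwise adjacent (a clique of size 5), so at least 5 colors are needed.
5 colors suffice: color red → {3}; color blue → {7}; color green → {6}; color yellow → {4, 5}; color purple → {1, 2}.
Since 6 ≥ 5, a proper 6-coloring certainly exists.

Yes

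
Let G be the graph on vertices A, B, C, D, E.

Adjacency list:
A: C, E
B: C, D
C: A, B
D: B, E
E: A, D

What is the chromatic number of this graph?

3

The cycle A-E-D-B-C-A has odd length 5, so it cannot be 2-colored; at least 3 colors are needed.
3 colors suffice: color 1 → {A, D}; color 2 → {C, E}; color 3 → {B}. Each edge has distinct colors on its endpoints.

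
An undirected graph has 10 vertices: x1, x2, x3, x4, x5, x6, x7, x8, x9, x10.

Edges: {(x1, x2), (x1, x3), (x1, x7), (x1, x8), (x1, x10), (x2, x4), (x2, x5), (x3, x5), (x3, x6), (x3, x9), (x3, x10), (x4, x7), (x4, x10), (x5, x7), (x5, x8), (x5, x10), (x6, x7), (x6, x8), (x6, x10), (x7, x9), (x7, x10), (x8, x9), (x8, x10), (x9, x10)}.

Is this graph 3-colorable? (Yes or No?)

The chromatic number is 3. x4, x7, x10 are pairwise adjacent, so at least 3 colors are needed.
A valid assignment using 3 colors: x1=green, x2=red, x3=blue, x4=green, x5=green, x6=green, x7=blue, x8=blue, x9=green, x10=red.
That is already a proper 3-coloring.

Yes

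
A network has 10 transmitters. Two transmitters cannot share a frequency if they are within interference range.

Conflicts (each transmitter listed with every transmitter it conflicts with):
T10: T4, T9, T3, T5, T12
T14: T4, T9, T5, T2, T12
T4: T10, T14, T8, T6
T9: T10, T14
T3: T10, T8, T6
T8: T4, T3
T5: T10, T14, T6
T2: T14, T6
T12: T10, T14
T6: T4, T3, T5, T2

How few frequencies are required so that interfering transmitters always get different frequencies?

2

T14 and T2 conflict, so at least 2 frequencies are needed.
2 frequencies suffice: frequency 1 → {T10, T14, T8, T6}; frequency 2 → {T4, T9, T3, T5, T2, T12}. Each listed conflict is separated.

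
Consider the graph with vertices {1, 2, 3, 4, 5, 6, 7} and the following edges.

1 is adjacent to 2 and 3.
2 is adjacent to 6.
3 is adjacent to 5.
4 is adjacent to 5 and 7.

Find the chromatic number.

2

1 and 2 are adjacent, so at least 2 colors are needed.
2 colors suffice: color red → {1, 5, 6, 7}; color blue → {2, 3, 4}. Every edge joins two different colors.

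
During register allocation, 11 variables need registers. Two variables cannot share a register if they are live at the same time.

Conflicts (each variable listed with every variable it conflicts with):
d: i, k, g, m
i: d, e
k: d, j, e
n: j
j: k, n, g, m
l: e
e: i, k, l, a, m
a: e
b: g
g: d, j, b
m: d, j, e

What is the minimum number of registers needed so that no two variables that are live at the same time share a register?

2

n and j conflict, so at least 2 registers are needed.
2 registers suffice: register 1 → {d, j, e, b}; register 2 → {i, k, n, l, a, g, m}. Every pair that conflicts lands in different registers.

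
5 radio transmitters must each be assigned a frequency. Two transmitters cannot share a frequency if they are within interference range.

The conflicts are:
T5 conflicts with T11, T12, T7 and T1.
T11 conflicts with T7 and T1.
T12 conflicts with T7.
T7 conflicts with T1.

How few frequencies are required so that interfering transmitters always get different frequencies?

4

T5, T11, T7, T1 pairwise conflict, so at least 4 frequencies are needed.
4 frequencies suffice: frequency 1 → {T7}; frequency 2 → {T5}; frequency 3 → {T11, T12}; frequency 4 → {T1}. Each listed conflict is separated.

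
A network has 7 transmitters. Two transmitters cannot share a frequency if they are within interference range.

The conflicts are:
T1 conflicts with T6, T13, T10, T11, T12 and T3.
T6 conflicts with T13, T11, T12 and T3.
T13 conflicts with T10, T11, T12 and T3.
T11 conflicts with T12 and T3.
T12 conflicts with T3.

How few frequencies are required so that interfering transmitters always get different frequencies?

6

T1, T6, T13, T11, T12, T3 pairwise conflict, so at least 6 frequencies are needed.
Using 6 frequencies: T1=1, T6=6, T13=2, T10=3, T11=5, T12=4, T3=3. No two conflicting transmitters share a frequency.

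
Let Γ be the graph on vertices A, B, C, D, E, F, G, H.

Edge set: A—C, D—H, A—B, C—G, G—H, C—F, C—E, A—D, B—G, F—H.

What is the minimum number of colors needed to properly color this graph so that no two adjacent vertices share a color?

3

The cycle H-G-C-A-D-H has odd length 5, so it cannot be 2-colored; at least 3 colors are needed.
One proper 3-coloring: A=blue, B=red, C=red, D=green, E=blue, F=blue, G=blue, H=red. No two adjacent vertices share a color.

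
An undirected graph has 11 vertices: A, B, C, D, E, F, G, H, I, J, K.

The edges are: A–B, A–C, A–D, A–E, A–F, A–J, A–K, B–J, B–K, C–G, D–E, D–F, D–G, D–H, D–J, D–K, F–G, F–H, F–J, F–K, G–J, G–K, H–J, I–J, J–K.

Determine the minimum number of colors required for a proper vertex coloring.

5

D, F, G, J, K are mutually adjacent (a clique of size 5), so at least 5 colors are needed.
5 colors suffice: color 1 → {C, E, J}; color 2 → {B, D, I}; color 3 → {A, G, H}; color 4 → {K}; color 5 → {F}. No two adjacent vertices share a color.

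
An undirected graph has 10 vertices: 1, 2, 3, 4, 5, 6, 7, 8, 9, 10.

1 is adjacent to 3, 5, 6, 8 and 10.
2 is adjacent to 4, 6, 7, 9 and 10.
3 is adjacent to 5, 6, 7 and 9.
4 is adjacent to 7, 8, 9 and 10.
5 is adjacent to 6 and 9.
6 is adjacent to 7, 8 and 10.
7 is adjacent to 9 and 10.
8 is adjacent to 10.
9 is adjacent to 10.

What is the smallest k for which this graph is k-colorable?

5

2, 4, 7, 9, 10 are mutually adjacent (a clique of size 5), so at least 5 colors are needed.
5 colors suffice: color a → {3, 10}; color b → {6, 9}; color c → {1, 7}; color d → {2, 5, 8}; color e → {4}. Each edge has distinct colors on its endpoints.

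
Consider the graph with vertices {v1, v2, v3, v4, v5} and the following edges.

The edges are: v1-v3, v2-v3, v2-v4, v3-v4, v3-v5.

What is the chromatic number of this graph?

3

v2, v3, v4 form a triangle, so at least 3 colors are needed.
3 colors suffice: v1=blue, v2=blue, v3=red, v4=green, v5=blue. Each edge has distinct colors on its endpoints.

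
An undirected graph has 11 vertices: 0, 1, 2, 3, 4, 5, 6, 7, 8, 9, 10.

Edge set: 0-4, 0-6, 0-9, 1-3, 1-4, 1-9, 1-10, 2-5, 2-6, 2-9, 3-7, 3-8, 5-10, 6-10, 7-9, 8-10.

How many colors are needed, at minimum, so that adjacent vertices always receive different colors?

The cycle 1-9-0-6-10-1 has odd length 5, so it cannot be 2-colored; at least 3 colors are needed.
One proper 3-coloring: 0=a, 1=a, 2=a, 3=b, 4=b, 5=c, 6=c, 7=a, 8=a, 9=b, 10=b. Each edge has distinct colors on its endpoints.

3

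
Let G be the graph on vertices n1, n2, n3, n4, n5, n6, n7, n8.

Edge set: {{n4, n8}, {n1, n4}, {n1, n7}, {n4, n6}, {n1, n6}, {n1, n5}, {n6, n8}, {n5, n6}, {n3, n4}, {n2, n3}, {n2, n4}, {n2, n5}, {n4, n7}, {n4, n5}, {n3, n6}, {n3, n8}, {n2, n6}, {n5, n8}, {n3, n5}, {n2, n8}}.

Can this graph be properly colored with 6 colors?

Yes

The chromatic number is 6. n2, n3, n4, n5, n6, n8 form a clique, so at least 6 colors are needed.
6 colors suffice: color 1 → {n4}; color 2 → {n6, n7}; color 3 → {n5}; color 4 → {n1, n3}; color 5 → {n8}; color 6 → {n2}.
That is already a proper 6-coloring.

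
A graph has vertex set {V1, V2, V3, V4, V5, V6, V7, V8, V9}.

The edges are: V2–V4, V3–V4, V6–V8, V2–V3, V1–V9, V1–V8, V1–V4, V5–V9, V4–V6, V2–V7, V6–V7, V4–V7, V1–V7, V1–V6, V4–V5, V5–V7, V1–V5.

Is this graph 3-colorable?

V1, V4, V5, V7 form a clique, so at least 4 colors are needed.
So 3 colors are not enough.

No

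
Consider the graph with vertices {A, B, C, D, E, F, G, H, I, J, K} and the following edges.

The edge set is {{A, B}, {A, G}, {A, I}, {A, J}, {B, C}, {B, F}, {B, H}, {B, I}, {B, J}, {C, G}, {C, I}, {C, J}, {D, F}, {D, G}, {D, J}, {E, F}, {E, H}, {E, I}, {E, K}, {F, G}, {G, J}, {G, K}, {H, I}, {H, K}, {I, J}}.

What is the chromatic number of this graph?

4

A, B, I, J are pairwise adjacent (a clique of size 4), so at least 4 colors are needed.
4 colors suffice: color red → {G, I}; color blue → {B, D, E}; color green → {F, H, J}; color yellow → {A, C, K}. Each edge has distinct colors on its endpoints.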